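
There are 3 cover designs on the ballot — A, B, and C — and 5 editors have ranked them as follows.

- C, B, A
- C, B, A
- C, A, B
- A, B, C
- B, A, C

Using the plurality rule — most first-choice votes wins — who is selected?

First-place vote totals:
  A: 1
  B: 1
  C: 3
C has the most first-place votes.

C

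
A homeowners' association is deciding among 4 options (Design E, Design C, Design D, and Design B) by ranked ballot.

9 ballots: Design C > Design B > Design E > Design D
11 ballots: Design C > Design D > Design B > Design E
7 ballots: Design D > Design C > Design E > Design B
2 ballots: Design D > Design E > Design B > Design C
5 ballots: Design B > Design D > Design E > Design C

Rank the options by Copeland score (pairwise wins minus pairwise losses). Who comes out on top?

Pairwise results:
  Design E vs Design C: Design C wins 27–7.
  Design E vs Design D: Design D wins 25–9.
  Design E vs Design B: Design B wins 25–9.
  Design C vs Design D: Design C wins 20–14.
  Design C vs Design B: Design C wins 27–7.
  Design D vs Design B: Design D wins 20–14.
Copeland scores (wins − losses):
  Design E: 0 − 3 = -3
  Design C: 3 − 0 = 3
  Design D: 2 − 1 = 1
  Design B: 1 − 2 = -1
Design C has the best Copeland score.

Design C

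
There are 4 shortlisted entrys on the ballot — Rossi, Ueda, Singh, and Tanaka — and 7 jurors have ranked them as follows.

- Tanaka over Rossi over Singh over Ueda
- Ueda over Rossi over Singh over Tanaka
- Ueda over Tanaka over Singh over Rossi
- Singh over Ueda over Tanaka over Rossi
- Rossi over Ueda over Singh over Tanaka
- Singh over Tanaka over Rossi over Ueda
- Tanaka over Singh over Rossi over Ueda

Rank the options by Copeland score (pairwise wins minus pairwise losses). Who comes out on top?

Singh

Pairwise results:
  Rossi vs Ueda: Rossi wins 4–3.
  Rossi vs Singh: Singh wins 4–3.
  Rossi vs Tanaka: Tanaka wins 5–2.
  Ueda vs Singh: Singh wins 4–3.
  Ueda vs Tanaka: Ueda wins 4–3.
  Singh vs Tanaka: Singh wins 4–3.
Copeland scores (wins − losses):
  Rossi: 1 − 2 = -1
  Ueda: 1 − 2 = -1
  Singh: 3 − 0 = 3
  Tanaka: 1 − 2 = -1
Singh has the best Copeland score.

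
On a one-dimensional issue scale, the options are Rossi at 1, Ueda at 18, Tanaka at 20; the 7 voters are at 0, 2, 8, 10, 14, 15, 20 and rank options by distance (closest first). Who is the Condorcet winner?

Ueda

With single-peaked preferences on a line, the Condorcet winner is the candidate closest to the median voter.
The median voter (position 10) is closest to Ueda at 18.
Check: Ueda vs Rossi — voters closer to Ueda: 4 of 7.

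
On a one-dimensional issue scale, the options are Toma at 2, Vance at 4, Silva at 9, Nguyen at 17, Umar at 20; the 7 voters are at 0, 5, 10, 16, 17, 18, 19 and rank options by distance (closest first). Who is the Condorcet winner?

With single-peaked preferences on a line, the Condorcet winner is the candidate closest to the median voter.
The median voter (position 16) is closest to Nguyen at 17.
Check: Nguyen vs Vance — voters closer to Nguyen: 4 of 7.

Nguyen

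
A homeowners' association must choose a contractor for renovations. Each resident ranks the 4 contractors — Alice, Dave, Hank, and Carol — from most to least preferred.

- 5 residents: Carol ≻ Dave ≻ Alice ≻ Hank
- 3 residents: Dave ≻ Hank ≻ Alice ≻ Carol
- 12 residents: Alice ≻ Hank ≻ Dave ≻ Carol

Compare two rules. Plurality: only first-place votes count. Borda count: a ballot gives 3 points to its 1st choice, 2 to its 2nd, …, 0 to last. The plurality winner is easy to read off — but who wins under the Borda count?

Alice

Plurality first-place counts: Alice 12, Dave 3, Hank 0, Carol 5 → Alice.
Borda totals: Alice 44, Dave 31, Hank 30, Carol 15 → Alice.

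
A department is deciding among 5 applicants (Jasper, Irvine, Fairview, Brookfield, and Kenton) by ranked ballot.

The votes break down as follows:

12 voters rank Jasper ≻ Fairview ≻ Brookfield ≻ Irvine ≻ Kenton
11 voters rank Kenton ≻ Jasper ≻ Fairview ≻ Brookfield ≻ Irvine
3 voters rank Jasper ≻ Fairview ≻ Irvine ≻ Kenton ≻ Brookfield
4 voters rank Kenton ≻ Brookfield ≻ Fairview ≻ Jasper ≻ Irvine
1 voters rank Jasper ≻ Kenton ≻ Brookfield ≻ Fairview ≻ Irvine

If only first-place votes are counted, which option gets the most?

Jasper

First-place vote totals:
  Jasper: 16
  Irvine: 0
  Fairview: 0
  Brookfield: 0
  Kenton: 15
Jasper has the most first-place votes.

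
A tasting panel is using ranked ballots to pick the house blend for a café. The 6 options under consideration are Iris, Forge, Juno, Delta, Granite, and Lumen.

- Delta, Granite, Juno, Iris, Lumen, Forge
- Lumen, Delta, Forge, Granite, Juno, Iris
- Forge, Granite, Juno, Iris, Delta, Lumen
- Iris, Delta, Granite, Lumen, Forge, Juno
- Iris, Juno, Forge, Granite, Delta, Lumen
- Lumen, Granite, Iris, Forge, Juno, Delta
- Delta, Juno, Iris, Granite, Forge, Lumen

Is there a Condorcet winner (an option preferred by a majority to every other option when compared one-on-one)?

Head-to-head results (7 voters total):
Iris vs Forge: Iris wins 5–2.
Iris vs Juno: Juno wins 4–3.
Iris vs Delta: Iris wins 4–3.
Iris vs Granite: Granite wins 4–3.
Iris vs Lumen: Iris wins 5–2.
Forge vs Juno: Forge wins 4–3.
Forge vs Delta: Delta wins 4–3.
Forge vs Granite: Granite wins 4–3.
Forge vs Lumen: Lumen wins 4–3.
Juno vs Delta: Delta wins 4–3.
Juno vs Granite: Granite wins 5–2.
Juno vs Lumen: Juno wins 4–3.
Delta vs Granite: Delta wins 4–3.
Delta vs Lumen: Delta wins 5–2.
Granite vs Lumen: Granite wins 5–2.
No candidate beats all others: Iris beats Forge beats Juno beats Iris, a majority cycle.

No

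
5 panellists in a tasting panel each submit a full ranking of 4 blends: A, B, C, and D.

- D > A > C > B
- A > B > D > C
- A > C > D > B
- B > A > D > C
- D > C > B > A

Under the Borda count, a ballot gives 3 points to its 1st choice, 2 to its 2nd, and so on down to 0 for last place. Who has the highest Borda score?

A

Borda scores:
  A: 2 + 3 + 3 + 2 + 0 = 10
  B: 0 + 2 + 0 + 3 + 1 = 6
  C: 1 + 0 + 2 + 0 + 2 = 5
  D: 3 + 1 + 1 + 1 + 3 = 9
A has the highest total.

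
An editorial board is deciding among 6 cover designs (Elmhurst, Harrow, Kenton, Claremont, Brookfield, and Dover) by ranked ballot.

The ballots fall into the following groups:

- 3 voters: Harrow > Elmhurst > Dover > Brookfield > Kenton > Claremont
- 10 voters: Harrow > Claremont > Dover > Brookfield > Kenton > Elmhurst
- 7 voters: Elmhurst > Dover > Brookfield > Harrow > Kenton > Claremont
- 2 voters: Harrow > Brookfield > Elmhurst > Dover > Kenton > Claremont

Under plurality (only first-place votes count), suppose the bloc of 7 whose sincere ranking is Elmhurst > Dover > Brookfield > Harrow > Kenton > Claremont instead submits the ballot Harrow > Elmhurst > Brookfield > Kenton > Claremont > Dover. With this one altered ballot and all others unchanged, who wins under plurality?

Harrow

First-place totals with the altered ballot: Elmhurst 0, Harrow 22, Kenton 0, Claremont 0, Brookfield 0, Dover 0.
The winner is unchanged: still Harrow.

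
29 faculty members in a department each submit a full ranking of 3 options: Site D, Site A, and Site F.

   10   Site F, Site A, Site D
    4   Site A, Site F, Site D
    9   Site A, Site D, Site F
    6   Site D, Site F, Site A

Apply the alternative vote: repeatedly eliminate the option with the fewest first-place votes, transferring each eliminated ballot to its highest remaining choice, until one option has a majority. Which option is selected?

Site F

Round 1: Site A 13, Site F 10, Site D 6. Site D has the fewest and is eliminated.
Round 2: Site F 16, Site A 13. Site F has a majority.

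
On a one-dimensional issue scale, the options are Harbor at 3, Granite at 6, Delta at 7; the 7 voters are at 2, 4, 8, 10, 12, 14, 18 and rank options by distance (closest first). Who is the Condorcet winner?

Delta

With single-peaked preferences on a line, the Condorcet winner is the candidate closest to the median voter.
The median voter (position 10) is closest to Delta at 7.
Check: Delta vs Granite — voters closer to Delta: 5 of 7.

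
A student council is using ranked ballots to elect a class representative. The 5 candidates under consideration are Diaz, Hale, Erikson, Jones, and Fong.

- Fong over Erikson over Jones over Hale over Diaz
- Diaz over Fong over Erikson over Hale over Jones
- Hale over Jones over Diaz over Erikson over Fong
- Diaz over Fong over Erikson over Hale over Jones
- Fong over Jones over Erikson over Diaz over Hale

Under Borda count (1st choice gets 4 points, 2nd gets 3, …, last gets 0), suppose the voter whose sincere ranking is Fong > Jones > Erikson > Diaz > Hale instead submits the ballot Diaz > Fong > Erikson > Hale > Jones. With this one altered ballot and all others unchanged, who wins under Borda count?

Diaz

Borda totals with the altered ballot: Diaz 14, Hale 8, Erikson 10, Jones 5, Fong 13.
The switch changes the winner from Fong to Diaz.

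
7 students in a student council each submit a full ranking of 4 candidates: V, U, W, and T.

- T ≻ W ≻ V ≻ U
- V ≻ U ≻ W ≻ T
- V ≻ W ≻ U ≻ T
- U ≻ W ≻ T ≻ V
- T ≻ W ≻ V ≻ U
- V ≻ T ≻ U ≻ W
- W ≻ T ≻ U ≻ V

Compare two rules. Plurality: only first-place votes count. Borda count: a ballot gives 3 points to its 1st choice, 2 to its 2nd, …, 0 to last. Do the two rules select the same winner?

Plurality first-place counts: V 3, U 1, W 1, T 2 → V.
Borda totals: V 11, U 8, W 12, T 11 → W.
The two rules disagree: plurality picks V, Borda picks W.

No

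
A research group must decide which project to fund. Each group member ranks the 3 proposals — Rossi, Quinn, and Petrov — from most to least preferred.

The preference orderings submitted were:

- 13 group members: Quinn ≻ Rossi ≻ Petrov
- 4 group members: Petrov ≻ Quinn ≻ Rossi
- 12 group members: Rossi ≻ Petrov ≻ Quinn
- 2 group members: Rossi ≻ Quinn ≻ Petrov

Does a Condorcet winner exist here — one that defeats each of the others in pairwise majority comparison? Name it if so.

None — there is no Condorcet winner

Head-to-head results (31 voters total):
Rossi vs Quinn: Quinn wins 17–14.
Rossi vs Petrov: Rossi wins 27–4.
Quinn vs Petrov: Petrov wins 16–15.
No candidate beats all others: Rossi beats Petrov beats Quinn beats Rossi, a majority cycle.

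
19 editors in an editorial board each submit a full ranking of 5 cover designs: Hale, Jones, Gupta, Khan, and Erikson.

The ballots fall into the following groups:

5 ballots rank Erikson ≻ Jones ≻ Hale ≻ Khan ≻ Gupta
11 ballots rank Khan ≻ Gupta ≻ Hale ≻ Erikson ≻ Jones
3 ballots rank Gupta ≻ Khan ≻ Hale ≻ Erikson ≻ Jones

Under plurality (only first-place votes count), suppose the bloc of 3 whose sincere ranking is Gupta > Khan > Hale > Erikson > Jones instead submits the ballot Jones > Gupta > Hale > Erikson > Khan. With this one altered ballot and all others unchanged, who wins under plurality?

Khan

First-place totals with the altered ballot: Hale 0, Jones 3, Gupta 0, Khan 11, Erikson 5.
The winner is unchanged: still Khan.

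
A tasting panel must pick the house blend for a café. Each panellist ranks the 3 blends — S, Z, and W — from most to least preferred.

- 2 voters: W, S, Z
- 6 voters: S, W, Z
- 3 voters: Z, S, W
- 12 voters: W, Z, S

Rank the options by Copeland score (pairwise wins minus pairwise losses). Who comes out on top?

Pairwise results:
  S vs Z: Z wins 15–8.
  S vs W: W wins 14–9.
  Z vs W: W wins 20–3.
Copeland scores (wins − losses):
  S: 0 − 2 = -2
  Z: 1 − 1 = 0
  W: 2 − 0 = 2
W has the best Copeland score.

W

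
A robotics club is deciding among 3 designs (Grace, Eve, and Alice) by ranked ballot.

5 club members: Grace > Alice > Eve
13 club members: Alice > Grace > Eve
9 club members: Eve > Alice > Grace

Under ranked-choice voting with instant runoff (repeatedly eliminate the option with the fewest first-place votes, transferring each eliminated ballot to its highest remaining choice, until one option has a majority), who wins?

Alice

Round 1: Alice 13, Eve 9, Grace 5. Grace has the fewest and is eliminated.
Round 2: Alice 18, Eve 9. Alice has a majority.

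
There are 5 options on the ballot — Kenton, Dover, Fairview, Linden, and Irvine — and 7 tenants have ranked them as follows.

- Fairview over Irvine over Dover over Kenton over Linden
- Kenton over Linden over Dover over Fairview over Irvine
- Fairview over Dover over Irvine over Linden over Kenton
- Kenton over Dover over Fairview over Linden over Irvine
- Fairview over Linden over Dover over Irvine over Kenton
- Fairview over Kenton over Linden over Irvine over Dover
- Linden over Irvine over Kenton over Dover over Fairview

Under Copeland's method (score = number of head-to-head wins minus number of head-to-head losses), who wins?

Pairwise results:
  Kenton vs Dover: Kenton wins 4–3.
  Kenton vs Fairview: Fairview wins 4–3.
  Kenton vs Linden: Kenton wins 4–3.
  Kenton vs Irvine: Irvine wins 4–3.
  Dover vs Fairview: Fairview wins 4–3.
  Dover vs Linden: Linden wins 4–3.
  Dover vs Irvine: Dover wins 4–3.
  Fairview vs Linden: Fairview wins 5–2.
  Fairview vs Irvine: Fairview wins 6–1.
  Linden vs Irvine: Linden wins 5–2.
Copeland scores (wins − losses):
  Kenton: 2 − 2 = 0
  Dover: 1 − 3 = -2
  Fairview: 4 − 0 = 4
  Linden: 2 − 2 = 0
  Irvine: 1 − 3 = -2
Fairview has the best Copeland score.

Fairview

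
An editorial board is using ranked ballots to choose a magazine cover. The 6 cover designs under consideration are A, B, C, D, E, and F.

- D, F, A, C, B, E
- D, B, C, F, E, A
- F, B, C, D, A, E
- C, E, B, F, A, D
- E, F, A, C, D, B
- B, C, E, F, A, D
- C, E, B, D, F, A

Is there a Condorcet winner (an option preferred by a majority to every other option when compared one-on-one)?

Yes

Head-to-head results (7 voters total):
A vs B: B wins 5–2.
A vs C: C wins 5–2.
A vs D: D wins 4–3.
A vs E: E wins 5–2.
A vs F: F wins 7–0.
B vs C: C wins 4–3.
B vs D: B wins 4–3.
B vs E: B wins 4–3.
B vs F: B wins 4–3.
C vs D: C wins 5–2.
C vs E: C wins 6–1.
C vs F: C wins 4–3.
D vs E: E wins 4–3.
D vs F: F wins 4–3.
E vs F: E wins 4–3.
C beats each rival — A (5–2), B (4–3), D (5–2), E (6–1), F (4–3) — so C is the Condorcet winner.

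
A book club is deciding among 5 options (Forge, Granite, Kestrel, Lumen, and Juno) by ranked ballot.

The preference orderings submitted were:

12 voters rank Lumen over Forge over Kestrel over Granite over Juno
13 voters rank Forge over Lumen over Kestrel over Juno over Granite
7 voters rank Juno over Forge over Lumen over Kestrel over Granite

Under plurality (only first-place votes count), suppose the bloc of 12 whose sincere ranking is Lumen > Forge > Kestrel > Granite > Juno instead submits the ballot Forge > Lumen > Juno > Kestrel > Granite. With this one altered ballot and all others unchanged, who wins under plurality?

Forge

First-place totals with the altered ballot: Forge 25, Granite 0, Kestrel 0, Lumen 0, Juno 7.
The winner is unchanged: still Forge.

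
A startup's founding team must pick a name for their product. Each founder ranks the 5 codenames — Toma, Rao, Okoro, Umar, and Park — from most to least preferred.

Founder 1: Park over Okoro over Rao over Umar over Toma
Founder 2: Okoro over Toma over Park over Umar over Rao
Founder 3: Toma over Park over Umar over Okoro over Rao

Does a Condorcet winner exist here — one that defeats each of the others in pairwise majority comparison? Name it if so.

Head-to-head results (3 voters total):
Toma vs Rao: Toma wins 2–1.
Toma vs Okoro: Okoro wins 2–1.
Toma vs Umar: Toma wins 2–1.
Toma vs Park: Toma wins 2–1.
Rao vs Okoro: Okoro wins 3–0.
Rao vs Umar: Umar wins 2–1.
Rao vs Park: Park wins 3–0.
Okoro vs Umar: Okoro wins 2–1.
Okoro vs Park: Park wins 2–1.
Umar vs Park: Park wins 3–0.
No candidate beats all others: Toma beats Park beats Okoro beats Toma, a majority cycle.

There is no Condorcet winner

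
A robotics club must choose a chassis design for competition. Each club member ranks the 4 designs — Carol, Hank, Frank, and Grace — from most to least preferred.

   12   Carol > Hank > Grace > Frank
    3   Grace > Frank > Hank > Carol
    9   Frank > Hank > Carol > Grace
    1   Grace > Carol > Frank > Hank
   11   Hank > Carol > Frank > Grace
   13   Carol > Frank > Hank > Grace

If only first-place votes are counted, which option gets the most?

First-place vote totals:
  Carol: 25
  Hank: 11
  Frank: 9
  Grace: 4
Carol has the most first-place votes.

Carol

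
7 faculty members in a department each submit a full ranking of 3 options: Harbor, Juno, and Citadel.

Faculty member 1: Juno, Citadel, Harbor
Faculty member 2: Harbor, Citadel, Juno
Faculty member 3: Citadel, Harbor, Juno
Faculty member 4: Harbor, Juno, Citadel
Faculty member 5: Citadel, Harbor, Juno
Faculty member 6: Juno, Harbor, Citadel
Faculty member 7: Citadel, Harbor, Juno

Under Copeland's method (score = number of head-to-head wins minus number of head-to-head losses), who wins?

Pairwise results:
  Harbor vs Juno: Harbor wins 5–2.
  Harbor vs Citadel: Citadel wins 4–3.
  Juno vs Citadel: Citadel wins 4–3.
Copeland scores (wins − losses):
  Harbor: 1 − 1 = 0
  Juno: 0 − 2 = -2
  Citadel: 2 − 0 = 2
Citadel has the best Copeland score.

Citadel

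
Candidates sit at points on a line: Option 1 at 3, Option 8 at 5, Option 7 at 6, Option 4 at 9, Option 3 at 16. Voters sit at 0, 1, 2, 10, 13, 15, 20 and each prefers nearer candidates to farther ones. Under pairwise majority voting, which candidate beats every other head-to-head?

Option 4

With single-peaked preferences on a line, the Condorcet winner is the candidate closest to the median voter.
The median voter (position 10) is closest to Option 4 at 9.
Check: Option 4 vs Option 7 — voters closer to Option 4: 4 of 7.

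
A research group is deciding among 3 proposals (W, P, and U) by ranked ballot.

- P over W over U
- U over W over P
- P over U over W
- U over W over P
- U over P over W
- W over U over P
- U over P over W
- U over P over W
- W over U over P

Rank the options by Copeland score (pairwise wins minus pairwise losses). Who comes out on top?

Pairwise results:
  W vs P: P wins 5–4.
  W vs U: U wins 6–3.
  P vs U: U wins 7–2.
Copeland scores (wins − losses):
  W: 0 − 2 = -2
  P: 1 − 1 = 0
  U: 2 − 0 = 2
U has the best Copeland score.

U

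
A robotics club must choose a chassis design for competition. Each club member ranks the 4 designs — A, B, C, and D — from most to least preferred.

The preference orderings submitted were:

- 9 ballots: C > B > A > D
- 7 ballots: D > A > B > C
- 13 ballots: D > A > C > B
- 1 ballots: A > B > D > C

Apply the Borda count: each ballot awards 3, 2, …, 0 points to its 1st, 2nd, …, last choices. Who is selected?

D

Borda scores:
  A: 9·1 + 7·2 + 13·2 + 3 = 52
  B: 9·2 + 7·1 + 13·0 + 2 = 27
  C: 9·3 + 7·0 + 13·1 + 0 = 40
  D: 9·0 + 7·3 + 13·3 + 1 = 61
D has the highest total.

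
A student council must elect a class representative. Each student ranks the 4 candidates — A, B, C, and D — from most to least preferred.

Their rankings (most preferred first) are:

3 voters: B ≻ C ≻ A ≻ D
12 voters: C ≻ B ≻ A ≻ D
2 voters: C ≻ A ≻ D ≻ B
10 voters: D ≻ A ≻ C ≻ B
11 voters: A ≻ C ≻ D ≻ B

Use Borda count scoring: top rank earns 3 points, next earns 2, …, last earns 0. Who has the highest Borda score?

Borda scores:
  A: 3·1 + 12·1 + 2·2 + 10·2 + 11·3 = 72
  B: 3·3 + 12·2 + 2·0 + 10·0 + 11·0 = 33
  C: 3·2 + 12·3 + 2·3 + 10·1 + 11·2 = 80
  D: 3·0 + 12·0 + 2·1 + 10·3 + 11·1 = 43
C has the highest total.

C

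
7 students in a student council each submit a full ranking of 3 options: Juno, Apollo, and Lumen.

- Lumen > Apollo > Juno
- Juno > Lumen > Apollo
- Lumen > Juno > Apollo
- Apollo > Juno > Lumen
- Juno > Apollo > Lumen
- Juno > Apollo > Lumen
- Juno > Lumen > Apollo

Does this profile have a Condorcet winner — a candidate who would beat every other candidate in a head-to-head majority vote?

Yes

Head-to-head results (7 voters total):
Juno vs Apollo: Juno wins 5–2.
Juno vs Lumen: Juno wins 5–2.
Apollo vs Lumen: Lumen wins 4–3.
Juno beats each rival — Apollo (5–2), Lumen (5–2) — so Juno is the Condorcet winner.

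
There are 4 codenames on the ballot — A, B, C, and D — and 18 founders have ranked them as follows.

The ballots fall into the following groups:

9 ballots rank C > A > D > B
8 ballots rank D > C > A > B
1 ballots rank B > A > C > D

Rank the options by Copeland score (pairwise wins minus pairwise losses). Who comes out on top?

C

Pairwise results:
  A vs B: A wins 17–1.
  A vs C: C wins 17–1.
  A vs D: A wins 10–8.
  B vs C: C wins 17–1.
  B vs D: D wins 17–1.
  C vs D: C wins 10–8.
Copeland scores (wins − losses):
  A: 2 − 1 = 1
  B: 0 − 3 = -3
  C: 3 − 0 = 3
  D: 1 − 2 = -1
C has the best Copeland score.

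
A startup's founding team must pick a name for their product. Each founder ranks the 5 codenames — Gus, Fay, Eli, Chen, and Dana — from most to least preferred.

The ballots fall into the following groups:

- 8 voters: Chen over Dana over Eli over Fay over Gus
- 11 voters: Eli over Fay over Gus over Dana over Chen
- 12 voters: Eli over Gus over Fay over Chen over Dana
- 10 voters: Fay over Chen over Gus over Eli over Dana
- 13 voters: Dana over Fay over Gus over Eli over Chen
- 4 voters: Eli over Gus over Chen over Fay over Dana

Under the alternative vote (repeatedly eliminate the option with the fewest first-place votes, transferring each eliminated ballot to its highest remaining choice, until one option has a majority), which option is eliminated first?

Gus

Round 1: Eli 27, Dana 13, Fay 10, Chen 8, Gus 0. Gus has the fewest and is eliminated.
Round 2: Eli 27, Dana 13, Fay 10, Chen 8. Chen has the fewest and is eliminated.
Round 3: Eli 27, Dana 21, Fay 10. Fay has the fewest and is eliminated.
Round 4: Eli 37, Dana 21. Eli has a majority.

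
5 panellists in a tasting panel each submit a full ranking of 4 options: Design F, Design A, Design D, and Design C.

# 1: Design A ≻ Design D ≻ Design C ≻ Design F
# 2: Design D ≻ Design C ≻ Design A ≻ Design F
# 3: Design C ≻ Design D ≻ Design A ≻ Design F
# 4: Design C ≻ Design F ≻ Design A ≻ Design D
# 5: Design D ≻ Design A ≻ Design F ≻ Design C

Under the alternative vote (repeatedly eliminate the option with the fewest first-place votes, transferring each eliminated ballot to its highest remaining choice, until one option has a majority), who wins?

Round 1: Design D 2, Design C 2, Design A 1, Design F 0. Design F has the fewest and is eliminated.
Round 2: Design D 2, Design C 2, Design A 1. Design A has the fewest and is eliminated.
Round 3: Design D 3, Design C 2. Design D has a majority.

Design D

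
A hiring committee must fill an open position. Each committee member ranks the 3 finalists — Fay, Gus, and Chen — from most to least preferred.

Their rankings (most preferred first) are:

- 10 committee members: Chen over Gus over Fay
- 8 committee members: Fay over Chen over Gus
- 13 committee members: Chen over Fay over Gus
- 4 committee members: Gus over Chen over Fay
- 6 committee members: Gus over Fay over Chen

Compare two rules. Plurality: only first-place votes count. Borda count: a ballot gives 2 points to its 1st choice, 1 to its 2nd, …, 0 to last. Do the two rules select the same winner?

Yes

Plurality first-place counts: Fay 8, Gus 10, Chen 23 → Chen.
Borda totals: Fay 35, Gus 30, Chen 58 → Chen.
The two rules agree on Chen.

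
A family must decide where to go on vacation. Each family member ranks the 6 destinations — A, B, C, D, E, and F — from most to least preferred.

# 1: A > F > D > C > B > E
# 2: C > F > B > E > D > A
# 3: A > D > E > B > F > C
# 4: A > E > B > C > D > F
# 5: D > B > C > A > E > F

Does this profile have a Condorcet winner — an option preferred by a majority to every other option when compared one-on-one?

Head-to-head results (5 voters total):
A vs B: A wins 3–2.
A vs C: A wins 3–2.
A vs D: A wins 3–2.
A vs E: A wins 4–1.
A vs F: A wins 4–1.
B vs C: B wins 3–2.
B vs D: D wins 3–2.
B vs E: B wins 3–2.
B vs F: B wins 3–2.
C vs D: D wins 3–2.
C vs E: C wins 3–2.
C vs F: C wins 3–2.
D vs E: D wins 3–2.
D vs F: D wins 3–2.
E vs F: E wins 3–2.
A beats each rival — B (3–2), C (3–2), D (3–2), E (4–1), F (4–1) — so A is the Condorcet winner.

Yes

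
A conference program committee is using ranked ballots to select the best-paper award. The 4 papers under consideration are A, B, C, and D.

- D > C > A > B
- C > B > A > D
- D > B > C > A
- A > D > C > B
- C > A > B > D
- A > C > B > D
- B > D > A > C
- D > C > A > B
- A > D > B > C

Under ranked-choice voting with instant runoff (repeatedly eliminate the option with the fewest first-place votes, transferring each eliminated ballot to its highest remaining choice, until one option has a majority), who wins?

Round 1: A 3, D 3, C 2, B 1. B has the fewest and is eliminated.
Round 2: D 4, A 3, C 2. C has the fewest and is eliminated.
Round 3: A 5, D 4. A has a majority.

A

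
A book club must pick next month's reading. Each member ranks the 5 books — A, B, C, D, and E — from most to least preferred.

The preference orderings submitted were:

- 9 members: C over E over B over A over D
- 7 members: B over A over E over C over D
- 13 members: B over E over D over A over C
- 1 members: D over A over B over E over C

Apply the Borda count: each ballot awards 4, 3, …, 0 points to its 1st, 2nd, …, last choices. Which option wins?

Borda scores:
  A: 9·1 + 7·3 + 13·1 + 3 = 46
  B: 9·2 + 7·4 + 13·4 + 2 = 100
  C: 9·4 + 7·1 + 13·0 + 0 = 43
  D: 9·0 + 7·0 + 13·2 + 4 = 30
  E: 9·3 + 7·2 + 13·3 + 1 = 81
B has the highest total.

B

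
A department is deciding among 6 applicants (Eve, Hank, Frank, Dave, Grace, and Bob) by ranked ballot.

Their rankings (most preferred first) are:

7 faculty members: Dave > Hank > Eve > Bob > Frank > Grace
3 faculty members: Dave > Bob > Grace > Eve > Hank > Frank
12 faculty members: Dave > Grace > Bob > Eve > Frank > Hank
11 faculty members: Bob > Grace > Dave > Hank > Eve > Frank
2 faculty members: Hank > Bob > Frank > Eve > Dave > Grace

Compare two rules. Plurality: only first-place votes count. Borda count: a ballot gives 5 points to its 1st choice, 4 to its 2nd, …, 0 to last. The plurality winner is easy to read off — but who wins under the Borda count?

Dave

Plurality first-place counts: Eve 0, Hank 2, Frank 0, Dave 22, Grace 0, Bob 11 → Dave.
Borda totals: Eve 66, Hank 63, Frank 25, Dave 145, Grace 101, Bob 125 → Dave.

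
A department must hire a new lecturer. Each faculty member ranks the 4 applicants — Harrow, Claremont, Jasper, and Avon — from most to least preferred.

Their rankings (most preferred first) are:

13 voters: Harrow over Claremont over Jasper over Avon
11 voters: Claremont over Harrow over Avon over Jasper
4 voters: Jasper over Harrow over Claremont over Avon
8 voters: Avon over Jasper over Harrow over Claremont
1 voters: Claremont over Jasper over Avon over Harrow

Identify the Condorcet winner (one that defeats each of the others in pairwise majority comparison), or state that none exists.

Harrow

Head-to-head results (37 voters total):
Harrow vs Claremont: Harrow wins 25–12.
Harrow vs Jasper: Harrow wins 24–13.
Harrow vs Avon: Harrow wins 28–9.
Claremont vs Jasper: Claremont wins 25–12.
Claremont vs Avon: Claremont wins 29–8.
Jasper vs Avon: Avon wins 19–18.
Harrow beats each rival — Claremont (25–12), Jasper (24–13), Avon (28–9) — so Harrow is the Condorcet winner.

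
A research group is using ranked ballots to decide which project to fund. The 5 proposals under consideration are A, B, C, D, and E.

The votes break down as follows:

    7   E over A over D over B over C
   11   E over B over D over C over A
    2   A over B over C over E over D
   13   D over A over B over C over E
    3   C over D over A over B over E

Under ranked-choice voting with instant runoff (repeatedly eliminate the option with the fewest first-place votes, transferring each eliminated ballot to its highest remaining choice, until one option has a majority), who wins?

Round 1: E 18, D 13, C 3, A 2, B 0. B has the fewest and is eliminated.
Round 2: E 18, D 13, C 3, A 2. A has the fewest and is eliminated.
Round 3: E 18, D 13, C 5. C has the fewest and is eliminated.
Round 4: E 20, D 16. E has a majority.

E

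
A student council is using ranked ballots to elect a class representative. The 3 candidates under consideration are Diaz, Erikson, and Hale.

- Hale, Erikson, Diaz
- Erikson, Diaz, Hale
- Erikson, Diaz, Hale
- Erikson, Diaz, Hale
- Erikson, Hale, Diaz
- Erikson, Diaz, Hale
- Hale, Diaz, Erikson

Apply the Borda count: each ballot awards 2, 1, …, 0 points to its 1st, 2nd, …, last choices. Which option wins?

Erikson

Borda scores:
  Diaz: 0 + 1 + 1 + 1 + 0 + 1 + 1 = 5
  Erikson: 1 + 2 + 2 + 2 + 2 + 2 + 0 = 11
  Hale: 2 + 0 + 0 + 0 + 1 + 0 + 2 = 5
Erikson has the highest total.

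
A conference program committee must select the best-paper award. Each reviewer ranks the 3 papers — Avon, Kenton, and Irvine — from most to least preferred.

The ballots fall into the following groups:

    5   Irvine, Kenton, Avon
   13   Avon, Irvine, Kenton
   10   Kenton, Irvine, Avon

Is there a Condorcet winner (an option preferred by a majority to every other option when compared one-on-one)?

Yes

Head-to-head results (28 voters total):
Avon vs Kenton: Kenton wins 15–13.
Avon vs Irvine: Irvine wins 15–13.
Kenton vs Irvine: Irvine wins 18–10.
Irvine beats each rival — Avon (15–13), Kenton (18–10) — so Irvine is the Condorcet winner.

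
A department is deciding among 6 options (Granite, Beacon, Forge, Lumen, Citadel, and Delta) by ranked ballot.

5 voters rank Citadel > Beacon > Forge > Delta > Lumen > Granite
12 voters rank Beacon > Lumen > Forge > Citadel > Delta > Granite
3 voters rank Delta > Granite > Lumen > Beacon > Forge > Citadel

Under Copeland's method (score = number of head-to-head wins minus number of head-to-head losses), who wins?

Beacon

Pairwise results:
  Granite vs Beacon: Beacon wins 17–3.
  Granite vs Forge: Forge wins 17–3.
  Granite vs Lumen: Lumen wins 17–3.
  Granite vs Citadel: Citadel wins 17–3.
  Granite vs Delta: Delta wins 20–0.
  Beacon vs Forge: Beacon wins 20–0.
  Beacon vs Lumen: Beacon wins 17–3.
  Beacon vs Citadel: Beacon wins 15–5.
  Beacon vs Delta: Beacon wins 17–3.
  Forge vs Lumen: Lumen wins 15–5.
  Forge vs Citadel: Forge wins 15–5.
  Forge vs Delta: Forge wins 17–3.
  Lumen vs Citadel: Lumen wins 15–5.
  Lumen vs Delta: Lumen wins 12–8.
  Citadel vs Delta: Citadel wins 17–3.
Copeland scores (wins − losses):
  Granite: 0 − 5 = -5
  Beacon: 5 − 0 = 5
  Forge: 3 − 2 = 1
  Lumen: 4 − 1 = 3
  Citadel: 2 − 3 = -1
  Delta: 1 − 4 = -3
Beacon has the best Copeland score.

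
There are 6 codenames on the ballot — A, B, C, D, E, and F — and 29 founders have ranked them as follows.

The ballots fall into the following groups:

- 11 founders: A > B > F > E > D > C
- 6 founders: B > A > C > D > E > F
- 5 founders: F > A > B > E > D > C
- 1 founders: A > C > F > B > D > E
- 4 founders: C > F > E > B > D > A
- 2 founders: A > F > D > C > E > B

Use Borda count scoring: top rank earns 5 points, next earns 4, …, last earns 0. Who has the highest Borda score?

A

Borda scores:
  A: 11·5 + 6·4 + 5·4 + 5 + 4·0 + 2·5 = 114
  B: 11·4 + 6·5 + 5·3 + 2 + 4·2 + 2·0 = 99
  C: 11·0 + 6·3 + 5·0 + 4 + 4·5 + 2·2 = 46
  D: 11·1 + 6·2 + 5·1 + 1 + 4·1 + 2·3 = 39
  E: 11·2 + 6·1 + 5·2 + 0 + 4·3 + 2·1 = 52
  F: 11·3 + 6·0 + 5·5 + 3 + 4·4 + 2·4 = 85
A has the highest total.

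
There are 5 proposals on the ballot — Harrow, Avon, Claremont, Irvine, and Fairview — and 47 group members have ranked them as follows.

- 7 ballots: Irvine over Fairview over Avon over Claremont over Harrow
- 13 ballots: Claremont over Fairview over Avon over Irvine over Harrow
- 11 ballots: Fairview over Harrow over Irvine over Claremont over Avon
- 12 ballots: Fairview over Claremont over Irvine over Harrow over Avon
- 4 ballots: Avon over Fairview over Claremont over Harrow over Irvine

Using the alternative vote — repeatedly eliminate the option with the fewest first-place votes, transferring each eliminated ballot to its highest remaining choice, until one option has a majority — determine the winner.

Round 1: Fairview 23, Claremont 13, Irvine 7, Avon 4, Harrow 0. Harrow has the fewest and is eliminated.
Round 2: Fairview 23, Claremont 13, Irvine 7, Avon 4. Avon has the fewest and is eliminated.
Round 3: Fairview 27, Claremont 13, Irvine 7. Fairview has a majority.

Fairview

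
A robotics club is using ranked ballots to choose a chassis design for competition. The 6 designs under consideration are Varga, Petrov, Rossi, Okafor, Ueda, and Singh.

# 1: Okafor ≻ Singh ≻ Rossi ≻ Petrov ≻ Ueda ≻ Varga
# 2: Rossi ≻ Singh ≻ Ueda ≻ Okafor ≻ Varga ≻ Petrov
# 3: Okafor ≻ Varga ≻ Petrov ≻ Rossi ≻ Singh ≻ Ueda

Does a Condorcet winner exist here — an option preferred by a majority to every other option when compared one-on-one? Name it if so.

Head-to-head results (3 voters total):
Varga vs Petrov: Varga wins 2–1.
Varga vs Rossi: Rossi wins 2–1.
Varga vs Okafor: Okafor wins 3–0.
Varga vs Ueda: Ueda wins 2–1.
Varga vs Singh: Singh wins 2–1.
Petrov vs Rossi: Rossi wins 2–1.
Petrov vs Okafor: Okafor wins 3–0.
Petrov vs Ueda: Petrov wins 2–1.
Petrov vs Singh: Singh wins 2–1.
Rossi vs Okafor: Okafor wins 2–1.
Rossi vs Ueda: Rossi wins 3–0.
Rossi vs Singh: Rossi wins 2–1.
Okafor vs Ueda: Okafor wins 2–1.
Okafor vs Singh: Okafor wins 2–1.
Ueda vs Singh: Singh wins 3–0.
Okafor beats each rival — Varga (3–0), Petrov (3–0), Rossi (2–1), Ueda (2–1), Singh (2–1) — so Okafor is the Condorcet winner.

Okafor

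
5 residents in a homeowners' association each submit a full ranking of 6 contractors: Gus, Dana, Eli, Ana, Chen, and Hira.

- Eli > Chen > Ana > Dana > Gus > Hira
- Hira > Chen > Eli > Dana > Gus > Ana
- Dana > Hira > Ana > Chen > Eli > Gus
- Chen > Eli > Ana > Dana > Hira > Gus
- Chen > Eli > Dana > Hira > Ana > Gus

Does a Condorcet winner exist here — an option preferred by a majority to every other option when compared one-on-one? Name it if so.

Head-to-head results (5 voters total):
Gus vs Dana: Dana wins 5–0.
Gus vs Eli: Eli wins 5–0.
Gus vs Ana: Ana wins 4–1.
Gus vs Chen: Chen wins 5–0.
Gus vs Hira: Hira wins 4–1.
Dana vs Eli: Eli wins 4–1.
Dana vs Ana: Dana wins 3–2.
Dana vs Chen: Chen wins 4–1.
Dana vs Hira: Dana wins 4–1.
Eli vs Ana: Eli wins 4–1.
Eli vs Chen: Chen wins 4–1.
Eli vs Hira: Eli wins 3–2.
Ana vs Chen: Chen wins 4–1.
Ana vs Hira: Hira wins 3–2.
Chen vs Hira: Chen wins 3–2.
Chen beats each rival — Gus (5–0), Dana (4–1), Eli (4–1), Ana (4–1), Hira (3–2) — so Chen is the Condorcet winner.

Chen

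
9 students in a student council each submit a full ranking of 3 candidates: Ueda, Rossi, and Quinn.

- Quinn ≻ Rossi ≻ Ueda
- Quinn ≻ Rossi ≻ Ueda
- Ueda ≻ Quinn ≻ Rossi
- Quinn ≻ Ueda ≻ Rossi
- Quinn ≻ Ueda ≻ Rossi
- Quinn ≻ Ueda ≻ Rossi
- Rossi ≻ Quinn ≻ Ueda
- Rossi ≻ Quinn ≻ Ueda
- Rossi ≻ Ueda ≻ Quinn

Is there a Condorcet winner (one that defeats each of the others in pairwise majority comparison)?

Yes

Head-to-head results (9 voters total):
Ueda vs Rossi: Rossi wins 5–4.
Ueda vs Quinn: Quinn wins 7–2.
Rossi vs Quinn: Quinn wins 6–3.
Quinn beats each rival — Ueda (7–2), Rossi (6–3) — so Quinn is the Condorcet winner.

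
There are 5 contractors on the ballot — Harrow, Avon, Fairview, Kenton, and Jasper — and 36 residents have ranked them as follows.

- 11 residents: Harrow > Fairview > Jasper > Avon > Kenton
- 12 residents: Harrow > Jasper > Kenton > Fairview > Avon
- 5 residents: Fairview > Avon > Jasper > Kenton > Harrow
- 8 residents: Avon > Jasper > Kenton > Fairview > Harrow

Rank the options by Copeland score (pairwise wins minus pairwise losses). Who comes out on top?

Harrow

Pairwise results:
  Harrow vs Avon: Harrow wins 23–13.
  Harrow vs Fairview: Harrow wins 23–13.
  Harrow vs Kenton: Harrow wins 23–13.
  Harrow vs Jasper: Harrow wins 23–13.
  Avon vs Fairview: Fairview wins 28–8.
  Avon vs Kenton: Avon wins 24–12.
  Avon vs Jasper: Jasper wins 23–13.
  Fairview vs Kenton: Kenton wins 20–16.
  Fairview vs Jasper: Jasper wins 20–16.
  Kenton vs Jasper: Jasper wins 36–0.
Copeland scores (wins − losses):
  Harrow: 4 − 0 = 4
  Avon: 1 − 3 = -2
  Fairview: 1 − 3 = -2
  Kenton: 1 − 3 = -2
  Jasper: 3 − 1 = 2
Harrow has the best Copeland score.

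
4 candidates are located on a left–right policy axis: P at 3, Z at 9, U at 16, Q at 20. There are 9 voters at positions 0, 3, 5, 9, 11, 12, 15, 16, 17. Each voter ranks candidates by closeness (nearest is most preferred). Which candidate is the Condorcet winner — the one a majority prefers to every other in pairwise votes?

Z

With single-peaked preferences on a line, the Condorcet winner is the candidate closest to the median voter.
The median voter (position 11) is closest to Z at 9.
Check: Z vs P — voters closer to Z: 6 of 9.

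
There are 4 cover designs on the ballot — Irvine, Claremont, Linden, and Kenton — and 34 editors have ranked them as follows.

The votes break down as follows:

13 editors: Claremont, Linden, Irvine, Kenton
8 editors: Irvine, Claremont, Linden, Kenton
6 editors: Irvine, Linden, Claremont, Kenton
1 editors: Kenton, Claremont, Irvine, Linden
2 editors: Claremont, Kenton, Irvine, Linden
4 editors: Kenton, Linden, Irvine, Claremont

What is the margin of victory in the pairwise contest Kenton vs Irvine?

Ballots ranking Kenton above Irvine: 1+2+4 = 7.
Ballots ranking Irvine above Kenton: 13+8+6 = 27.
Irvine wins 27–7, a margin of 20.

20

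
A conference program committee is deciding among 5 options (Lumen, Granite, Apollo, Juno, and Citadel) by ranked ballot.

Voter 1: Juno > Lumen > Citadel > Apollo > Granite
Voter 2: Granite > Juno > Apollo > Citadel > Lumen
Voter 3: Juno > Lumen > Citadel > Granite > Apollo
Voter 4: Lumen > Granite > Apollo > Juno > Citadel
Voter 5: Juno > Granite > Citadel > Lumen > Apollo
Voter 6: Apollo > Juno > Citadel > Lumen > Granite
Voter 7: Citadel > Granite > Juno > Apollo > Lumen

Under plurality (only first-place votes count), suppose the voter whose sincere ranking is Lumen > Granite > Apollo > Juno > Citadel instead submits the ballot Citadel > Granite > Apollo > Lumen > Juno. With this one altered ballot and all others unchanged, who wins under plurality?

Juno

First-place totals with the altered ballot: Lumen 0, Granite 1, Apollo 1, Juno 3, Citadel 2.
The winner is unchanged: still Juno.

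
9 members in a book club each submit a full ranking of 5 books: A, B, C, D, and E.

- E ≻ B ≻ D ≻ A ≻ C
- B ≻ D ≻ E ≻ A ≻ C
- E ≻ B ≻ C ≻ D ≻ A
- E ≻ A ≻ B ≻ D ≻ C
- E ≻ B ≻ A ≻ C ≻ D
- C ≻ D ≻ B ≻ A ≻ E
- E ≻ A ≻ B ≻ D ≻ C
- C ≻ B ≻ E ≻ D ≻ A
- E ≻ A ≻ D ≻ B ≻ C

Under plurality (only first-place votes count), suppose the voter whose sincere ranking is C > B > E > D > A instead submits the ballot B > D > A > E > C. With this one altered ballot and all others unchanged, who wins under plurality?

E

First-place totals with the altered ballot: A 0, B 2, C 1, D 0, E 6.
The winner is unchanged: still E.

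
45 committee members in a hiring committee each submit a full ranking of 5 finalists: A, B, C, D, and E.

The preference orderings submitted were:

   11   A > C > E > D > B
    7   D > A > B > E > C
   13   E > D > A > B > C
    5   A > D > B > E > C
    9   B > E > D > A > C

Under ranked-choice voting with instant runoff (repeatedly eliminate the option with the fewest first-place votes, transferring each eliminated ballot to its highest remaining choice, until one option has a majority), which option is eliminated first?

Round 1: A 16, E 13, B 9, D 7, C 0. C has the fewest and is eliminated.
Round 2: A 16, E 13, B 9, D 7. D has the fewest and is eliminated.
Round 3: A 23, E 13, B 9. A has a majority.

C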